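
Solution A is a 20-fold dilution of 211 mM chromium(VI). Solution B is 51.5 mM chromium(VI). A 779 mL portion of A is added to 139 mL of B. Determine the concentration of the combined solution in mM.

16.8 mM

C_A = 211 mM / 20 = 10.6 mM.
C_mix = (C_A·V_A + C_B·V_B)/(V_A + V_B) = (10.6×779 + 51.5×139) / 918.0 = 16.8 mM.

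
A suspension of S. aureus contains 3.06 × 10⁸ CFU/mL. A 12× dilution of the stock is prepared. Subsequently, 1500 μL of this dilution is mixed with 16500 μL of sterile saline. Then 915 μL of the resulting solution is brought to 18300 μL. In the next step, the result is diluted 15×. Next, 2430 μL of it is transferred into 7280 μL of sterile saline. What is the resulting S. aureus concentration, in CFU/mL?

Overall dilution factor = 12 × 12 × 20 × 15 × 3.996 = 1.73 × 10⁵.
3.06 × 10⁸ CFU/mL / 1.73 × 10⁵ = 1770 CFU/mL.

1770 CFU/mL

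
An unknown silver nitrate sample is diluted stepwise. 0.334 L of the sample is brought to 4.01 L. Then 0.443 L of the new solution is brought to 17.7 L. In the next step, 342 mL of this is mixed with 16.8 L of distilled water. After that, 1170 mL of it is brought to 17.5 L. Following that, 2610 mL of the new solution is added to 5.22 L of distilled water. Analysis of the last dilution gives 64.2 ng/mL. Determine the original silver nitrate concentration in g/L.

69.3 g/L

Overall dilution factor = 12.01 × 39.95 × 50.12 × 14.96 × 3 = 1.08 × 10⁶.
Original = 64.2 ng/mL × 1.08 × 10⁶ = 6.93 × 10⁷ ng/mL = 69.3 g/L.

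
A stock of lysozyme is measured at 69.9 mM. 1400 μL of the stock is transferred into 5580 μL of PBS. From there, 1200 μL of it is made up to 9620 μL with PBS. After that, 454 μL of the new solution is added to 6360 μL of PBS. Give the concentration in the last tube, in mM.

Overall dilution factor = 4.986 × 8.017 × 15.01 = 600.
69.9 mM / 600 = 0.117 mM.

0.117 mM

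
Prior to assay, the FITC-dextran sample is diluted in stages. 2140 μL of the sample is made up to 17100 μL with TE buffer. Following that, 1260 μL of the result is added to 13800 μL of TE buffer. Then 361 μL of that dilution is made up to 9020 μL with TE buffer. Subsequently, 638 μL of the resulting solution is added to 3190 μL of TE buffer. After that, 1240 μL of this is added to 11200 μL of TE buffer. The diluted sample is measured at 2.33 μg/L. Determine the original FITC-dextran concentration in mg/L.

Overall dilution factor = 7.991 × 11.95 × 24.99 × 6 × 10.03 = 1.44 × 10⁵.
Original = 2.33 μg/L × 1.44 × 10⁵ = 3.35 × 10⁵ μg/L = 335 mg/L.

335 mg/L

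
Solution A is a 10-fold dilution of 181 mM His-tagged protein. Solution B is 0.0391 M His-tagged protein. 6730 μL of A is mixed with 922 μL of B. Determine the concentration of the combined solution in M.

0.0206 M

C_A = 181 mM / 10 = 18.1 mM.
C_B = 0.0391 M = 39.1 mM.
C_mix = (C_A·V_A + C_B·V_B)/(V_A + V_B) = (18.1×6730 + 39.1×922) / 7652 = 20.6 mM = 0.0206 M.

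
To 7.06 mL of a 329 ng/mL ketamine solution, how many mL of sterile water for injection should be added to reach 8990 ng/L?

8990 ng/L = 8.99 ng/mL.
V₂ = C₁V₁/C₂ = 329 × 7.06 / 8.99 = 258 mL.
Diluent to add = V₂ − V₁ = 258 − 7.06 = 251 mL.

251 mL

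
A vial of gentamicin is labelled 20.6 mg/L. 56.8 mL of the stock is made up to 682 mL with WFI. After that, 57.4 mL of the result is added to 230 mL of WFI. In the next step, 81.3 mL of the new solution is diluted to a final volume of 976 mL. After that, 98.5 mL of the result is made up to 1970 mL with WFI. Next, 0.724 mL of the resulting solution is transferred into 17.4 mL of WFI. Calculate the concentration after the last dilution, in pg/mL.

57.0 pg/mL

Overall dilution factor = 12.01 × 5.007 × 12.00 × 20 × 25.03 = 3.61 × 10⁵.
20.6 mg/L / 3.61 × 10⁵ = 5.70 × 10⁻⁵ mg/L = 57.0 pg/mL.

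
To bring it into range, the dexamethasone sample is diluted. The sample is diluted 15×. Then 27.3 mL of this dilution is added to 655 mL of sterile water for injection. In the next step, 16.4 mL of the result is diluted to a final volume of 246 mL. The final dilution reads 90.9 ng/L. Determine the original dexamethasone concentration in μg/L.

Overall dilution factor = 15 × 24.99 × 15 = 5623.
Original = 90.9 ng/L × 5623 = 5.11 × 10⁵ ng/L = 511 μg/L.

511 μg/L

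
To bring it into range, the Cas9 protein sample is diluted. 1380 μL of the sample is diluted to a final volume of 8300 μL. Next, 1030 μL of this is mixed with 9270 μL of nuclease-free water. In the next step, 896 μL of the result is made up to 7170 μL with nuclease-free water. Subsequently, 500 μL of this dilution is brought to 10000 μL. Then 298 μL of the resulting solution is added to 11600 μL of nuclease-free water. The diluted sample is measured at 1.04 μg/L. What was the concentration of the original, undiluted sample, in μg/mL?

Overall dilution factor = 6.014 × 10 × 8.002 × 20 × 39.93 = 3.84 × 10⁵.
Original = 1.04 μg/L × 3.84 × 10⁵ = 4.00 × 10⁵ μg/L = 400 μg/mL.

400 μg/mL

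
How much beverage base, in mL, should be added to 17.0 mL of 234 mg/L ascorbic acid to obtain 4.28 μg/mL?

912 mL

4.28 μg/mL = 4.28 mg/L.
V₂ = C₁V₁/C₂ = 234 × 17.0 / 4.28 = 929 mL.
Diluent to add = V₂ − V₁ = 929 − 17.0 = 912 mL.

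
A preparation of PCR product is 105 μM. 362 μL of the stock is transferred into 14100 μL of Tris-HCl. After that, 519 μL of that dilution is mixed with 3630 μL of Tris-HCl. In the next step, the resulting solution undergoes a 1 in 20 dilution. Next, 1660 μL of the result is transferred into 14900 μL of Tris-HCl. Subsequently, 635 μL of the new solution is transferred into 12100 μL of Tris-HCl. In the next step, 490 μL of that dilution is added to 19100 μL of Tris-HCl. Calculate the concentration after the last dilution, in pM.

2.06 pM

Overall dilution factor = 39.95 × 7.994 × 20 × 9.976 × 20.06 × 39.98 = 5.11 × 10⁷.
105 μM / 5.11 × 10⁷ = 2.06 × 10⁻⁶ μM = 2.06 pM.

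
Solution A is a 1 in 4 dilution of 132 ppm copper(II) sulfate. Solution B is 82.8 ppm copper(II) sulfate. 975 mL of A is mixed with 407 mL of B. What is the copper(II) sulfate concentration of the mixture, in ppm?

C_A = 132 ppm / 4 = 33.0 ppm.
C_mix = (C_A·V_A + C_B·V_B)/(V_A + V_B) = (33.0×975 + 82.8×407) / 1382 = 47.7 ppm.

47.7 ppm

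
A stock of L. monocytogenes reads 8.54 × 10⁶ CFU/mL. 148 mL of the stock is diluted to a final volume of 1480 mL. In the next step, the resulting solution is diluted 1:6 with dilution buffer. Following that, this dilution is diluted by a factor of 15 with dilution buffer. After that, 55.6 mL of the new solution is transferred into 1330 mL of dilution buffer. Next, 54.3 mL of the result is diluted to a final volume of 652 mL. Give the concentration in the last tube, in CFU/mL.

Overall dilution factor = 10 × 6 × 15 × 24.92 × 12.01 = 2.69 × 10⁵.
8.54 × 10⁶ CFU/mL / 2.69 × 10⁵ = 31.7 CFU/mL.

31.7 CFU/mL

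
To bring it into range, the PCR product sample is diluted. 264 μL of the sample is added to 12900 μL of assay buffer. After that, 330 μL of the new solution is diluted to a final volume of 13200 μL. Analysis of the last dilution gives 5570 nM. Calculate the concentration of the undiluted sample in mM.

11.1 mM

Overall dilution factor = 49.86 × 40 = 1995.
Original = 5570 nM × 1995 = 1.11 × 10⁷ nM = 11.1 mM.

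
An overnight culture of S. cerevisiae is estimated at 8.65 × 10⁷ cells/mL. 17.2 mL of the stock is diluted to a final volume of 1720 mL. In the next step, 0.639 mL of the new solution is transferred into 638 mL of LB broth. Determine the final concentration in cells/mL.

Overall dilution factor = 100 × 999.4 = 9.99 × 10⁴.
8.65 × 10⁷ cells/mL / 9.99 × 10⁴ = 865 cells/mL.

865 cells/mL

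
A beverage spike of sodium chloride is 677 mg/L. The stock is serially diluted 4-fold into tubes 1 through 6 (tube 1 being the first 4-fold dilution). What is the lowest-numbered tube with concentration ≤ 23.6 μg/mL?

Tube n has concentration 677 mg/L / 4ⁿ.
Need 4ⁿ ≥ 677 mg/L / 23.6 μg/mL = 28.7, so n ≥ 2.42.
First such tube: n = 3.

tube 3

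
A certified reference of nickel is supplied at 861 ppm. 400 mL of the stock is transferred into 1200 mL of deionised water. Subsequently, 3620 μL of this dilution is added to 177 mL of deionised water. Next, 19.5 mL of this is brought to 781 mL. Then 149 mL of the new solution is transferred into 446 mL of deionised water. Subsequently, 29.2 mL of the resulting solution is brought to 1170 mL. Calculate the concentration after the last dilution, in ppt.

Overall dilution factor = 4 × 49.90 × 40.05 × 3.993 × 40.07 = 1.28 × 10⁶.
861 ppm / 1.28 × 10⁶ = 6.73 × 10⁻⁴ ppm = 673 ppt.

673 ppt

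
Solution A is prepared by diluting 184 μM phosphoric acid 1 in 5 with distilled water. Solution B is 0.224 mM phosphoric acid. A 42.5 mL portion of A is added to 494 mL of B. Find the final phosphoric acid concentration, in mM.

C_A = 184 μM / 5 = 36.8 μM.
C_B = 0.224 mM = 224 μM.
C_mix = (C_A·V_A + C_B·V_B)/(V_A + V_B) = (36.8×42.5 + 224×494) / 536.5 = 209 μM = 0.209 mM.

0.209 mM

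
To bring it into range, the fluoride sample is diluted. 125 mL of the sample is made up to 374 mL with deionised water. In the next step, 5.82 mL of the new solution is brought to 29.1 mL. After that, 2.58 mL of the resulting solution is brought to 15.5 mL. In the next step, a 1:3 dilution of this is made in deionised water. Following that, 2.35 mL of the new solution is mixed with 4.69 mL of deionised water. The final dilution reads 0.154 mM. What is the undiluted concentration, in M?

Overall dilution factor = 2.992 × 5 × 6.008 × 3 × 2.996 = 808.
Original = 0.154 mM × 808 = 124 mM = 0.124 M.

0.124 M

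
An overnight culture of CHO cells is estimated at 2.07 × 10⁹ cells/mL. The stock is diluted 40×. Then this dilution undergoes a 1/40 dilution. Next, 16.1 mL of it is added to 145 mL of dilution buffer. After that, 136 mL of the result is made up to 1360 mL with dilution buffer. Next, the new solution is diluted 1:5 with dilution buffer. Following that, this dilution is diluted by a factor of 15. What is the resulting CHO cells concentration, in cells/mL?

172 cells/mL

Overall dilution factor = 40 × 40 × 10.01 × 10 × 5 × 15 = 1.20 × 10⁷.
2.07 × 10⁹ cells/mL / 1.20 × 10⁷ = 172 cells/mL.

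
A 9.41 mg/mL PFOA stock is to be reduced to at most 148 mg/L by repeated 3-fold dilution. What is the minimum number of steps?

4

Need 3ⁿ ≥ 63.6, so n ≥ log(63.6)/log(3) = 3.78.
Minimum whole steps: n = 4.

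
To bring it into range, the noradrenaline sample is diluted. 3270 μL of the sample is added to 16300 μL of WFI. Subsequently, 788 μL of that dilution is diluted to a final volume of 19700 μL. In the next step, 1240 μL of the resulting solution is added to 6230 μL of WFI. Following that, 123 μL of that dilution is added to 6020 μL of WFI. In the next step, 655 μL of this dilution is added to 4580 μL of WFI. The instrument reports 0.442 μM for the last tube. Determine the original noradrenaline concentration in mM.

Overall dilution factor = 5.985 × 25 × 6.024 × 49.94 × 7.992 = 3.60 × 10⁵.
Original = 0.442 μM × 3.60 × 10⁵ = 1.59 × 10⁵ μM = 159 mM.

159 mM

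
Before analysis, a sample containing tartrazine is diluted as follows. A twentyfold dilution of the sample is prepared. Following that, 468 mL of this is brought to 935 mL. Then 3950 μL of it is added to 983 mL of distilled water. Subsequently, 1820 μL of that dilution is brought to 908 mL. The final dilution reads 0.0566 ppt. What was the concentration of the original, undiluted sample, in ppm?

Overall dilution factor = 20 × 1.998 × 249.9 × 498.9 = 4.98 × 10⁶.
Original = 0.0566 ppt × 4.98 × 10⁶ = 2.82 × 10⁵ ppt = 0.282 ppm.

0.282 ppm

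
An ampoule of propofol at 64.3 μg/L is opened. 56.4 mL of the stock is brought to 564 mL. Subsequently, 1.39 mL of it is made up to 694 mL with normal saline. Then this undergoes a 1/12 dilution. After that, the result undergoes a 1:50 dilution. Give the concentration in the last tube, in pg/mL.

Overall dilution factor = 10 × 499.3 × 12 × 50 = 3.00 × 10⁶.
64.3 μg/L / 3.00 × 10⁶ = 2.15 × 10⁻⁵ μg/L = 0.0215 pg/mL.

0.0215 pg/mL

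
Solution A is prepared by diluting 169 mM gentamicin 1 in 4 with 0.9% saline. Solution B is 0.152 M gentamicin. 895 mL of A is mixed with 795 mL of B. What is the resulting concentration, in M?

C_A = 169 mM / 4 = 42.2 mM.
C_B = 0.152 M = 152 mM.
C_mix = (C_A·V_A + C_B·V_B)/(V_A + V_B) = (42.2×895 + 152×795) / 1690 = 93.9 mM = 0.0939 M.

0.0939 M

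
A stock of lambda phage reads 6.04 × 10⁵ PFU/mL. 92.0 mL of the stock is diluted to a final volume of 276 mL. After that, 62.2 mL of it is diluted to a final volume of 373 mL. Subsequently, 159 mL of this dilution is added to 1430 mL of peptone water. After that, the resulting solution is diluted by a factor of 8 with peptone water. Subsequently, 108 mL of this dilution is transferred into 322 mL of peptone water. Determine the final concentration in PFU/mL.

105 PFU/mL

Overall dilution factor = 3 × 5.997 × 9.994 × 8 × 3.981 = 5727.
6.04 × 10⁵ PFU/mL / 5727 = 105 PFU/mL.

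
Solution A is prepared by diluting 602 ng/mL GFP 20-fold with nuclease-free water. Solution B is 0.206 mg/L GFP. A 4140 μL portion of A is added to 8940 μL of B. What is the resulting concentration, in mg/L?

C_A = 602 ng/mL / 20 = 30.1 ng/mL.
C_B = 0.206 mg/L = 206 ng/mL.
C_mix = (C_A·V_A + C_B·V_B)/(V_A + V_B) = (30.1×4140 + 206×8940) / 13080 = 150 ng/mL = 0.150 mg/L.

0.150 mg/L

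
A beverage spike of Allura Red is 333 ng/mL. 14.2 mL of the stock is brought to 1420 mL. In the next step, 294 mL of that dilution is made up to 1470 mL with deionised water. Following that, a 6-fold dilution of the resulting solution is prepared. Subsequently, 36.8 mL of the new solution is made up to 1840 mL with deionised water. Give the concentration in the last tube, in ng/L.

2.22 ng/L

Overall dilution factor = 100 × 5 × 6 × 50 = 1.50 × 10⁵.
333 ng/mL / 1.50 × 10⁵ = 2.22 × 10⁻³ ng/mL = 2.22 ng/L.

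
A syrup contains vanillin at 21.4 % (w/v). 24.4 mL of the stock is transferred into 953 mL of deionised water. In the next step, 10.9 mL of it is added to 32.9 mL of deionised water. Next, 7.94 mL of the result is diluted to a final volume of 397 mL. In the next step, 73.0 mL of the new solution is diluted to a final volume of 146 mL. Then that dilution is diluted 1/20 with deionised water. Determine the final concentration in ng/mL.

665 ng/mL

Overall dilution factor = 40.06 × 4.018 × 50 × 2 × 20 = 3.22 × 10⁵.
21.4 % (w/v) / 3.22 × 10⁵ = 6.65 × 10⁻⁵ % (w/v) = 665 ng/mL.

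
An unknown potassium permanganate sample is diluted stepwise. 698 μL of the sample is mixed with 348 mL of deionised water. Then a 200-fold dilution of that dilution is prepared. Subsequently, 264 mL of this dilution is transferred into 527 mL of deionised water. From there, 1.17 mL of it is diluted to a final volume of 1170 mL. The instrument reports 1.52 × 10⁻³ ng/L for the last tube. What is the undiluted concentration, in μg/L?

455 μg/L

Overall dilution factor = 499.6 × 200 × 2.996 × 1000 = 2.99 × 10⁸.
Original = 1.52 × 10⁻³ ng/L × 2.99 × 10⁸ = 4.55 × 10⁵ ng/L = 455 μg/L.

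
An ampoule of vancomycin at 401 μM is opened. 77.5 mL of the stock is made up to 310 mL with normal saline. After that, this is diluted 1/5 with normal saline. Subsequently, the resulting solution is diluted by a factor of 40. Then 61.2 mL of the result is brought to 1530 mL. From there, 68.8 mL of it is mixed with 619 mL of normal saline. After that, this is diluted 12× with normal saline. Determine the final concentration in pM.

Overall dilution factor = 4 × 5 × 40 × 25 × 9.997 × 12 = 2.40 × 10⁶.
401 μM / 2.40 × 10⁶ = 1.67 × 10⁻⁴ μM = 167 pM.

167 pM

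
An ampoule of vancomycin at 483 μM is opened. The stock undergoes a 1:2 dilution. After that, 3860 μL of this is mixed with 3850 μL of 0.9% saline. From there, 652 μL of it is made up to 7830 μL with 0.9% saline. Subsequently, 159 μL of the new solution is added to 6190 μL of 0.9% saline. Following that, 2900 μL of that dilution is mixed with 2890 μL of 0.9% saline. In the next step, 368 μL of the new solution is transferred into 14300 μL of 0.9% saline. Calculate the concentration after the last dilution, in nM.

3.17 nM

Overall dilution factor = 2 × 1.997 × 12.01 × 39.93 × 1.997 × 39.86 = 1.52 × 10⁵.
483 μM / 1.52 × 10⁵ = 3.17 × 10⁻³ μM = 3.17 nM.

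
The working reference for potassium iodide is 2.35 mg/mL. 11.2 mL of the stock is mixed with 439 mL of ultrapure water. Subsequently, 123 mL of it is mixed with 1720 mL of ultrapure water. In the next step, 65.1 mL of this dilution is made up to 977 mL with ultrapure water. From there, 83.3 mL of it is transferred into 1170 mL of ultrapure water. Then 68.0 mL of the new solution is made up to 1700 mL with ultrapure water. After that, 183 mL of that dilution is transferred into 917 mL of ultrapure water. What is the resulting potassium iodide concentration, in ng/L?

Overall dilution factor = 40.20 × 14.98 × 15.01 × 15.05 × 25 × 6.011 = 2.04 × 10⁷.
2.35 mg/mL / 2.04 × 10⁷ = 1.15 × 10⁻⁷ mg/mL = 115 ng/L.

115 ng/L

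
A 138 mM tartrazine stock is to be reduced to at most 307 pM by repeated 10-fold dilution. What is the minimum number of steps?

Need 10ⁿ ≥ 4.50 × 10⁸, so n ≥ log(4.50 × 10⁸)/log(10) = 8.65.
Minimum whole steps: n = 9.

9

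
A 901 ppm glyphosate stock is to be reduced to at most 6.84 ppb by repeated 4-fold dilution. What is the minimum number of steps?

9

Need 4ⁿ ≥ 1.32 × 10⁵, so n ≥ log(1.32 × 10⁵)/log(4) = 8.50.
Minimum whole steps: n = 9.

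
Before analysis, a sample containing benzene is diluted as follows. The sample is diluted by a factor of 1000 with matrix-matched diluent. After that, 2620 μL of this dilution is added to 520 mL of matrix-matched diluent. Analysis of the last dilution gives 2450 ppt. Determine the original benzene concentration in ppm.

Overall dilution factor = 1000 × 199.5 = 1.99 × 10⁵.
Original = 2450 ppt × 1.99 × 10⁵ = 4.89 × 10⁸ ppt = 489 ppm.

489 ppm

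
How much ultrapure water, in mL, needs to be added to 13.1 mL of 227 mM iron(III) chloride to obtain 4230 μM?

4230 μM = 4.23 mM.
V₂ = C₁V₁/C₂ = 227 × 13.1 / 4.23 = 703 mL.
Diluent to add = V₂ − V₁ = 703 − 13.1 = 690 mL.

690 mL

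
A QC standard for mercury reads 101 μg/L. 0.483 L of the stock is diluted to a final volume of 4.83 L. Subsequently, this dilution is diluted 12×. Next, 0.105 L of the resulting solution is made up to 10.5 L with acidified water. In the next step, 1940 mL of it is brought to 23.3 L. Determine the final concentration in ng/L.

Overall dilution factor = 10 × 12 × 100 × 12.01 = 1.44 × 10⁵.
101 μg/L / 1.44 × 10⁵ = 7.01 × 10⁻⁴ μg/L = 0.701 ng/L.

0.701 ng/L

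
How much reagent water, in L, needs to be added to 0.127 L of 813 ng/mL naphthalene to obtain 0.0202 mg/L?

0.0202 mg/L = 20.2 ng/mL.
V₂ = C₁V₁/C₂ = 813 × 0.127 / 20.2 = 5.11 L.
Diluent to add = V₂ − V₁ = 5.11 − 0.127 = 4.98 L.

4.98 L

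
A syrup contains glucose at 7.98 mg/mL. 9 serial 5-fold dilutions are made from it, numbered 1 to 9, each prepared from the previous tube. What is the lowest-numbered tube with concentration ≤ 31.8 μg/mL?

tube 4

Tube n has concentration 7.98 mg/mL / 5ⁿ.
Need 5ⁿ ≥ 7.98 mg/mL / 31.8 μg/mL = 251, so n ≥ 3.43.
First such tube: n = 4.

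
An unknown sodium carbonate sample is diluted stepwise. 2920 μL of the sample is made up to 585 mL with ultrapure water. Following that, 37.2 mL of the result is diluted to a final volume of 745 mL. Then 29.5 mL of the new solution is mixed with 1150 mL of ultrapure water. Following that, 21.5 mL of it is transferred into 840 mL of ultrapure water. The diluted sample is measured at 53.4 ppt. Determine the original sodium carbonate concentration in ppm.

Overall dilution factor = 200.3 × 20.03 × 39.98 × 40.07 = 6.43 × 10⁶.
Original = 53.4 ppt × 6.43 × 10⁶ = 3.43 × 10⁸ ppt = 343 ppm.

343 ppm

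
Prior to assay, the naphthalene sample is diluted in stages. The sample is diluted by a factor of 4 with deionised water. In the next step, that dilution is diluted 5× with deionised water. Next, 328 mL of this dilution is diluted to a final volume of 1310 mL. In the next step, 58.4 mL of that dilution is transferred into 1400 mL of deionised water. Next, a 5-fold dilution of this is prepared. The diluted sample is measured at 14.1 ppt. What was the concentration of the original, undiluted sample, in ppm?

Overall dilution factor = 4 × 5 × 3.994 × 24.97 × 5 = 9974.
Original = 14.1 ppt × 9974 = 1.41 × 10⁵ ppt = 0.141 ppm.

0.141 ppm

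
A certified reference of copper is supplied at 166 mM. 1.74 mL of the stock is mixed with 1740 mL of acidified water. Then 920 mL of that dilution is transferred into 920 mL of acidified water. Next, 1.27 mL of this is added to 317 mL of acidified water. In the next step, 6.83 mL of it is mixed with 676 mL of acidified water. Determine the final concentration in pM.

3310 pM

Overall dilution factor = 1001 × 2 × 250.6 × 99.98 = 5.02 × 10⁷.
166 mM / 5.02 × 10⁷ = 3.31 × 10⁻⁶ mM = 3310 pM.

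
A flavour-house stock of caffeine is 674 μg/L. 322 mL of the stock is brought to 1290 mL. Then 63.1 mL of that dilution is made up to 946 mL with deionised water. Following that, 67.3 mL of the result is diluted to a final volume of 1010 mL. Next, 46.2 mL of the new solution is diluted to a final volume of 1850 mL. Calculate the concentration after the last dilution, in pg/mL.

Overall dilution factor = 4.006 × 14.99 × 15.01 × 40.04 = 3.61 × 10⁴.
674 μg/L / 3.61 × 10⁴ = 0.0187 μg/L = 18.7 pg/mL.

18.7 pg/mL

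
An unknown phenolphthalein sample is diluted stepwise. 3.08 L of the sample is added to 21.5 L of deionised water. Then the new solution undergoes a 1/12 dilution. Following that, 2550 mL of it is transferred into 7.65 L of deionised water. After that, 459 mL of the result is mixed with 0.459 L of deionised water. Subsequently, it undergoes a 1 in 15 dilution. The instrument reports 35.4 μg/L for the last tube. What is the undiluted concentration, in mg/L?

Overall dilution factor = 7.981 × 12 × 4 × 2 × 15 = 1.15 × 10⁴.
Original = 35.4 μg/L × 1.15 × 10⁴ = 4.07 × 10⁵ μg/L = 407 mg/L.

407 mg/L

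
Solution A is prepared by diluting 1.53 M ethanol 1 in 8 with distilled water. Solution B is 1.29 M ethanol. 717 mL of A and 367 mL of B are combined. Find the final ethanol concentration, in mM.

563 mM

C_A = 1.53 M / 8 = 0.191 M.
C_mix = (C_A·V_A + C_B·V_B)/(V_A + V_B) = (0.191×717 + 1.29×367) / 1084 = 0.563 M = 563 mM.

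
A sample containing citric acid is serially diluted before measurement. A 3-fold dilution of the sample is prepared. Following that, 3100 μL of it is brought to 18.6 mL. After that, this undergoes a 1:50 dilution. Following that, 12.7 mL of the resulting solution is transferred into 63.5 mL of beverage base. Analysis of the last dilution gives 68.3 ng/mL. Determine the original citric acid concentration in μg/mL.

369 μg/mL

Overall dilution factor = 3 × 6 × 50 × 6 = 5400.
Original = 68.3 ng/mL × 5400 = 3.69 × 10⁵ ng/mL = 369 μg/mL.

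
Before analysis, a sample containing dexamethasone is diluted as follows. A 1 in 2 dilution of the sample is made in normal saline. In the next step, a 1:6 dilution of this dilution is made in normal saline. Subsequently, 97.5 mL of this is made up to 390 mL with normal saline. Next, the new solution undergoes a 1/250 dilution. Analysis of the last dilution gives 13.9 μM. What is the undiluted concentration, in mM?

Overall dilution factor = 2 × 6 × 4 × 250 = 1.20 × 10⁴.
Original = 13.9 μM × 1.20 × 10⁴ = 1.67 × 10⁵ μM = 167 mM.

167 mM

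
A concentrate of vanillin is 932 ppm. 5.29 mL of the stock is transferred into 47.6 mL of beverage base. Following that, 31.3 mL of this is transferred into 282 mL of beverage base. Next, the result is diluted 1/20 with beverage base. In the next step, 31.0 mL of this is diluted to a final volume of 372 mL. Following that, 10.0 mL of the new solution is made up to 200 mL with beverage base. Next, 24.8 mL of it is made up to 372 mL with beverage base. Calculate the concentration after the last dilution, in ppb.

Overall dilution factor = 9.998 × 10.01 × 20 × 12 × 20 × 15 = 7.21 × 10⁶.
932 ppm / 7.21 × 10⁶ = 1.29 × 10⁻⁴ ppm = 0.129 ppb.

0.129 ppb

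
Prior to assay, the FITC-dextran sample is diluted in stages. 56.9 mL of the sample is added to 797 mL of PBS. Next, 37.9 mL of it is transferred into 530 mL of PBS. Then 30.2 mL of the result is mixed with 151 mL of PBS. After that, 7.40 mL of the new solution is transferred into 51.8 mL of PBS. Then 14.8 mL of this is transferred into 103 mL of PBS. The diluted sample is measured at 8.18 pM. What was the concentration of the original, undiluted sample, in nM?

703 nM

Overall dilution factor = 15.01 × 14.98 × 6 × 8 × 7.959 = 8.59 × 10⁴.
Original = 8.18 pM × 8.59 × 10⁴ = 7.03 × 10⁵ pM = 703 nM.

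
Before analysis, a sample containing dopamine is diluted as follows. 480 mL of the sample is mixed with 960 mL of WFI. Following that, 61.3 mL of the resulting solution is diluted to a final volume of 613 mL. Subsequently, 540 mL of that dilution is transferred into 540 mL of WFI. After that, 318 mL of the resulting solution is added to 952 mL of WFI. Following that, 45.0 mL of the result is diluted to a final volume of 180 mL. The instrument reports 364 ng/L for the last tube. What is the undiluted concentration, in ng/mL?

Overall dilution factor = 3 × 10 × 2 × 3.994 × 4 = 958.
Original = 364 ng/L × 958 = 3.49 × 10⁵ ng/L = 349 ng/mL.

349 ng/mL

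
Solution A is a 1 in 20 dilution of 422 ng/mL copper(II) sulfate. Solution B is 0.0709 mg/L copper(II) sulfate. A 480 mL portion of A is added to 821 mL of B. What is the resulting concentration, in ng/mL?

C_A = 422 ng/mL / 20 = 21.1 ng/mL.
C_B = 0.0709 mg/L = 70.9 ng/mL.
C_mix = (C_A·V_A + C_B·V_B)/(V_A + V_B) = (21.1×480 + 70.9×821) / 1301 = 52.5 ng/mL.

52.5 ng/mL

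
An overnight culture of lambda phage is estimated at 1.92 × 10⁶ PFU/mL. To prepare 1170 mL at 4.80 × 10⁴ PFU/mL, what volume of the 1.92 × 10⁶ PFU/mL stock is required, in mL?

V₁ = C₂V₂/C₁ = 4.80 × 10⁴ × 1170 / 1.92 × 10⁶ = 29.2 mL.

29.2 mL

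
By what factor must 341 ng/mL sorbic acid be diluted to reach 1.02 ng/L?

Factor = C₀/C_target = 341 ng/mL / 1.02 ng/L = 3.34 × 10⁵.

3.34 × 10⁵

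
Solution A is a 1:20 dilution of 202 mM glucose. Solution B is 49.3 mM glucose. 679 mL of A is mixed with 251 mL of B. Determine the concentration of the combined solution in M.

C_A = 202 mM / 20 = 10.1 mM.
C_mix = (C_A·V_A + C_B·V_B)/(V_A + V_B) = (10.1×679 + 49.3×251) / 930.0 = 20.7 mM = 0.0207 M.

0.0207 M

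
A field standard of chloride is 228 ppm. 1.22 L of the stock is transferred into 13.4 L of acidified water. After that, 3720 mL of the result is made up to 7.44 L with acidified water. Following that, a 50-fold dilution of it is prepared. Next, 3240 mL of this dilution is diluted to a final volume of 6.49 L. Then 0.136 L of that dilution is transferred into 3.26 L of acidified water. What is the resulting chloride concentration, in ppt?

3800 ppt

Overall dilution factor = 11.98 × 2 × 50 × 2.003 × 24.97 = 5.99 × 10⁴.
228 ppm / 5.99 × 10⁴ = 3.80 × 10⁻³ ppm = 3800 ppt.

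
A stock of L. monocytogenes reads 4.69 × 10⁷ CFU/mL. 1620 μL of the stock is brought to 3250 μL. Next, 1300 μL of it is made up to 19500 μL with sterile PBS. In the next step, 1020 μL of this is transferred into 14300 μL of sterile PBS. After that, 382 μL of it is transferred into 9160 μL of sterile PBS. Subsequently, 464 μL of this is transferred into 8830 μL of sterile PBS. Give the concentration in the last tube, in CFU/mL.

207 CFU/mL

Overall dilution factor = 2.006 × 15 × 15.02 × 24.98 × 20.03 = 2.26 × 10⁵.
4.69 × 10⁷ CFU/mL / 2.26 × 10⁵ = 207 CFU/mL.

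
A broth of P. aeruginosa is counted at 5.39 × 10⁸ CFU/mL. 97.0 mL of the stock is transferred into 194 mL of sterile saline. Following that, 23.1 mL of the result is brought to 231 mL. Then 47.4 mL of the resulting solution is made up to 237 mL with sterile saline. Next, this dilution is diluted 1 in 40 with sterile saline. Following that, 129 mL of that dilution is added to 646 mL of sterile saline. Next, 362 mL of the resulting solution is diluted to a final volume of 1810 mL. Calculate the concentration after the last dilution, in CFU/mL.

2990 CFU/mL

Overall dilution factor = 3 × 10 × 5 × 40 × 6.008 × 5 = 1.80 × 10⁵.
5.39 × 10⁸ CFU/mL / 1.80 × 10⁵ = 2990 CFU/mL.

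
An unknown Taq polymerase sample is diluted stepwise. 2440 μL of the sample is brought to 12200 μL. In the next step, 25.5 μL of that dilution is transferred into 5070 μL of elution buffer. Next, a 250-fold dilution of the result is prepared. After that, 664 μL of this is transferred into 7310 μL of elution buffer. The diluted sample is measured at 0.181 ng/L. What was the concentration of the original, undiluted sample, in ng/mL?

543 ng/mL

Overall dilution factor = 5 × 199.8 × 250 × 12.01 = 3.00 × 10⁶.
Original = 0.181 ng/L × 3.00 × 10⁶ = 5.43 × 10⁵ ng/L = 543 ng/mL.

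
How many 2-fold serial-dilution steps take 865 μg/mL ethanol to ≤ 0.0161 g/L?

Need 2ⁿ ≥ 53.7, so n ≥ log(53.7)/log(2) = 5.75.
Minimum whole steps: n = 6.

6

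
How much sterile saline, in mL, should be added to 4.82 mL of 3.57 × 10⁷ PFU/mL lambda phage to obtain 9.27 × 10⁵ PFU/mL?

V₂ = C₁V₁/C₂ = 3.57 × 10⁷ × 4.82 / 9.27 × 10⁵ = 186 mL.
Diluent to add = V₂ − V₁ = 186 − 4.82 = 181 mL.

181 mL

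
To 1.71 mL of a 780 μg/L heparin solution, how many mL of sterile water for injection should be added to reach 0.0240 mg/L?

0.0240 mg/L = 24.0 μg/L.
V₂ = C₁V₁/C₂ = 780 × 1.71 / 24.0 = 55.6 mL.
Diluent to add = V₂ − V₁ = 55.6 − 1.71 = 53.9 mL.

53.9 mL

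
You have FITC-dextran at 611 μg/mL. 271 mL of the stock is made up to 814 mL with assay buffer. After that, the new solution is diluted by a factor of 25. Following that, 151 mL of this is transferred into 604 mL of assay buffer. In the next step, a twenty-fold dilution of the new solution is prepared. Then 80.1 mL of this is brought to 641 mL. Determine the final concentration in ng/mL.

Overall dilution factor = 3.004 × 25 × 5 × 20 × 8.002 = 6.01 × 10⁴.
611 μg/mL / 6.01 × 10⁴ = 0.0102 μg/mL = 10.2 ng/mL.

10.2 ng/mL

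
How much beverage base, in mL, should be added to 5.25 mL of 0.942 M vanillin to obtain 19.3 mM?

19.3 mM = 0.0193 M.
V₂ = C₁V₁/C₂ = 0.942 × 5.25 / 0.0193 = 256 mL.
Diluent to add = V₂ − V₁ = 256 − 5.25 = 251 mL.

251 mL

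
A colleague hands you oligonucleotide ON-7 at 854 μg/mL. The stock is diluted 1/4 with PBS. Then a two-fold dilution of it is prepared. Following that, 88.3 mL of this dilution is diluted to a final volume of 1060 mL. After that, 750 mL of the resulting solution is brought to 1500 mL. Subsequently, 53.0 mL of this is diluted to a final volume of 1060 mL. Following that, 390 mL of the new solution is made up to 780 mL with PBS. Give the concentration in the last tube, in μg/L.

Overall dilution factor = 4 × 2 × 12.00 × 2 × 20 × 2 = 7683.
854 μg/mL / 7683 = 0.111 μg/mL = 111 μg/L.

111 μg/L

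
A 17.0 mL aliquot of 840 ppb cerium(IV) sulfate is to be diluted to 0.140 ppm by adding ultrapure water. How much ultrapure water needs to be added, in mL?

85.0 mL

0.140 ppm = 140 ppb.
V₂ = C₁V₁/C₂ = 840 × 17.0 / 140 = 102 mL.
Diluent to add = V₂ − V₁ = 102 − 17.0 = 85.0 mL.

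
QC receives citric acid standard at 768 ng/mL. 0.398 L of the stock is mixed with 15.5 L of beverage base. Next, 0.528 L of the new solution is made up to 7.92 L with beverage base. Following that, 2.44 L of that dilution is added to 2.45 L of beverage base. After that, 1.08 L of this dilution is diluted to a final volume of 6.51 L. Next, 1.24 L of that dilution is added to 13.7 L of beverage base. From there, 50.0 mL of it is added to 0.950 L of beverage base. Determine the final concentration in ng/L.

0.440 ng/L

Overall dilution factor = 39.94 × 15 × 2.004 × 6.028 × 12.05 × 20 = 1.74 × 10⁶.
768 ng/mL / 1.74 × 10⁶ = 4.40 × 10⁻⁴ ng/mL = 0.440 ng/L.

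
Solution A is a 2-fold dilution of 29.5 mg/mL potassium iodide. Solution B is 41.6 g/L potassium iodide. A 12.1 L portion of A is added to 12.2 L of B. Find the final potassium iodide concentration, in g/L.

C_A = 29.5 mg/mL / 2 = 14.8 mg/mL.
C_B = 41.6 g/L = 41.6 mg/mL.
C_mix = (C_A·V_A + C_B·V_B)/(V_A + V_B) = (14.8×12.1 + 41.6×12.2) / 24.30 = 28.2 mg/mL = 28.2 g/L.

28.2 g/L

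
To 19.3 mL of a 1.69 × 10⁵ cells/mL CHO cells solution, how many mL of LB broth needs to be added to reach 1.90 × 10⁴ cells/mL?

152 mL

V₂ = C₁V₁/C₂ = 1.69 × 10⁵ × 19.3 / 1.90 × 10⁴ = 172 mL.
Diluent to add = V₂ − V₁ = 172 − 19.3 = 152 mL.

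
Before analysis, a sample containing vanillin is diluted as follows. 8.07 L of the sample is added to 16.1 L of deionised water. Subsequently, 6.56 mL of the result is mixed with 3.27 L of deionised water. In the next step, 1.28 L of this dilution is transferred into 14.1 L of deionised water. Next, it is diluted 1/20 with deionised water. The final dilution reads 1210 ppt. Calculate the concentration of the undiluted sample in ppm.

435 ppm

Overall dilution factor = 2.995 × 499.5 × 12.02 × 20 = 3.59 × 10⁵.
Original = 1210 ppt × 3.59 × 10⁵ = 4.35 × 10⁸ ppt = 435 ppm.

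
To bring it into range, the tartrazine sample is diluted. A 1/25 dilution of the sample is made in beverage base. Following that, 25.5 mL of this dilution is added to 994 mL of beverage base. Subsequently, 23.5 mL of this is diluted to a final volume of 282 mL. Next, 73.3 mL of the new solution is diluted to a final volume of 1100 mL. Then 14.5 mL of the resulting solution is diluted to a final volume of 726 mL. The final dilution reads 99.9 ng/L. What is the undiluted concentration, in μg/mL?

Overall dilution factor = 25 × 39.98 × 12 × 15.01 × 50.07 = 9.01 × 10⁶.
Original = 99.9 ng/L × 9.01 × 10⁶ = 9.00 × 10⁸ ng/L = 900 μg/mL.

900 μg/mL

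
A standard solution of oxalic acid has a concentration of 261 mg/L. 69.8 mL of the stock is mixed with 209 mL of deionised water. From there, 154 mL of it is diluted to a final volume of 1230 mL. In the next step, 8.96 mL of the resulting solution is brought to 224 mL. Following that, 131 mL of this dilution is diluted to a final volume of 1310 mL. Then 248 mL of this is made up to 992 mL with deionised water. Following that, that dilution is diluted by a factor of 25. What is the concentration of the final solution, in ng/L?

327 ng/L

Overall dilution factor = 3.994 × 7.987 × 25 × 10 × 4 × 25 = 7.98 × 10⁵.
261 mg/L / 7.98 × 10⁵ = 3.27 × 10⁻⁴ mg/L = 327 ng/L.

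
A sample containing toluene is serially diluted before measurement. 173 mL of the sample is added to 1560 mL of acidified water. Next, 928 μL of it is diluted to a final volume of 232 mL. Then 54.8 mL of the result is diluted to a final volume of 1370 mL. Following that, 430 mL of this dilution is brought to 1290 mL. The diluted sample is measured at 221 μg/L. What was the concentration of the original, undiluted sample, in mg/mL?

41.5 mg/mL

Overall dilution factor = 10.02 × 250 × 25 × 3 = 1.88 × 10⁵.
Original = 221 μg/L × 1.88 × 10⁵ = 4.15 × 10⁷ μg/L = 41.5 mg/mL.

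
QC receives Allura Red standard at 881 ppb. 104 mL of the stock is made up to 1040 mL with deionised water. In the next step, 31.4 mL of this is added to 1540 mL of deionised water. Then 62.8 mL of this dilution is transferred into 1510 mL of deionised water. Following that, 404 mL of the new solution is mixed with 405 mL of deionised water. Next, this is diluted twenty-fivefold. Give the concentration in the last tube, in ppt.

1.40 ppt

Overall dilution factor = 10 × 50.04 × 25.04 × 2.002 × 25 = 6.27 × 10⁵.
881 ppb / 6.27 × 10⁵ = 1.40 × 10⁻³ ppb = 1.40 ppt.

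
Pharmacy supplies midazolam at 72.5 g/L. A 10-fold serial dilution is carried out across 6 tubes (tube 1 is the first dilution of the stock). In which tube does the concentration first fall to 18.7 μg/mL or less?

Tube n has concentration 72.5 g/L / 10ⁿ.
Need 10ⁿ ≥ 72.5 g/L / 18.7 μg/mL = 3877, so n ≥ 3.59.
First such tube: n = 4.

tube 4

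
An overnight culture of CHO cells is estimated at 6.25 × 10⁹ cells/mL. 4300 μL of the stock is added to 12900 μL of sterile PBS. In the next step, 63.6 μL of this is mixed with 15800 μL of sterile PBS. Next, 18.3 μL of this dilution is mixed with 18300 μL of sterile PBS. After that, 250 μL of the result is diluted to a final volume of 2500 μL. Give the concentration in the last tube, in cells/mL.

626 cells/mL

Overall dilution factor = 4 × 249.4 × 1001 × 10 = 9.99 × 10⁶.
6.25 × 10⁹ cells/mL / 9.99 × 10⁶ = 626 cells/mL.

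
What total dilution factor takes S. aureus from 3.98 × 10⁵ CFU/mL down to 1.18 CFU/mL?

3.37 × 10⁵

Factor = C₀/C_target = 3.98 × 10⁵ CFU/mL / 1.18 CFU/mL = 3.37 × 10⁵.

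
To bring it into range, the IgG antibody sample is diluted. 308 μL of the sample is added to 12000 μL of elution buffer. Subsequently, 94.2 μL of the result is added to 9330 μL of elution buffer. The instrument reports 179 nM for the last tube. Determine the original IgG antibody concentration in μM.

Overall dilution factor = 39.96 × 100.0 = 3998.
Original = 179 nM × 3998 = 7.16 × 10⁵ nM = 716 μM.

716 μM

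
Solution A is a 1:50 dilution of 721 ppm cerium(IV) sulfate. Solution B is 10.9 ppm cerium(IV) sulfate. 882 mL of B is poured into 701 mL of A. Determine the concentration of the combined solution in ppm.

C_A = 721 ppm / 50 = 14.4 ppm.
C_mix = (C_A·V_A + C_B·V_B)/(V_A + V_B) = (14.4×701 + 10.9×882) / 1583 = 12.5 ppm.

12.5 ppm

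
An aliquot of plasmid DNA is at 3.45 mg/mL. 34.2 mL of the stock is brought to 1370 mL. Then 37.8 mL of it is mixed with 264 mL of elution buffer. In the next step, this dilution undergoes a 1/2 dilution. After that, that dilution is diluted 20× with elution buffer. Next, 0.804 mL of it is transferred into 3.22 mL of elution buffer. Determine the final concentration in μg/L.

Overall dilution factor = 40.06 × 7.984 × 2 × 20 × 5.005 = 6.40 × 10⁴.
3.45 mg/mL / 6.40 × 10⁴ = 5.39 × 10⁻⁵ mg/mL = 53.9 μg/L.

53.9 μg/L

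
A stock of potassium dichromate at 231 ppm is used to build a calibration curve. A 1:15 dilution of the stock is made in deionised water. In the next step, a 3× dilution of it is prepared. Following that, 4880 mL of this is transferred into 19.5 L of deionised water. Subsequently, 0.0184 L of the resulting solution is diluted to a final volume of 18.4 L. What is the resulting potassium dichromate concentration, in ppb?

Overall dilution factor = 15 × 3 × 4.996 × 1000 = 2.25 × 10⁵.
231 ppm / 2.25 × 10⁵ = 1.03 × 10⁻³ ppm = 1.03 ppb.

1.03 ppb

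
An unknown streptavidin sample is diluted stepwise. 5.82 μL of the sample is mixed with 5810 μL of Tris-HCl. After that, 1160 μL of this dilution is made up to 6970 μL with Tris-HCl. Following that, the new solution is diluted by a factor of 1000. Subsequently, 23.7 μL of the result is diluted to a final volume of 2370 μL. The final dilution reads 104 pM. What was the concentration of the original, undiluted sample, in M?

Overall dilution factor = 999.3 × 6.009 × 1000 × 100 = 6.00 × 10⁸.
Original = 104 pM × 6.00 × 10⁸ = 6.24 × 10¹⁰ pM = 0.0624 M.

0.0624 M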